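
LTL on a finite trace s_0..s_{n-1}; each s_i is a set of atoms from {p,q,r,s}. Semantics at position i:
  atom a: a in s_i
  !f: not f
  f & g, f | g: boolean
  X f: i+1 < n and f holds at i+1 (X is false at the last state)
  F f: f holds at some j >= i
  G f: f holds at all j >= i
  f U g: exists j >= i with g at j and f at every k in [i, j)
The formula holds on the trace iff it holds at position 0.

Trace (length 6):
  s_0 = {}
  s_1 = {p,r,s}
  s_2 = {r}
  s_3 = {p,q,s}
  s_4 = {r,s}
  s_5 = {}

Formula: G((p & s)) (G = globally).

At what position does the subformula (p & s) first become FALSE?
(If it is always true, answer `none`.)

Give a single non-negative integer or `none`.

s_0={}: (p & s)=False p=False s=False
s_1={p,r,s}: (p & s)=True p=True s=True
s_2={r}: (p & s)=False p=False s=False
s_3={p,q,s}: (p & s)=True p=True s=True
s_4={r,s}: (p & s)=False p=False s=True
s_5={}: (p & s)=False p=False s=False
G((p & s)) holds globally = False
First violation at position 0.

Answer: 0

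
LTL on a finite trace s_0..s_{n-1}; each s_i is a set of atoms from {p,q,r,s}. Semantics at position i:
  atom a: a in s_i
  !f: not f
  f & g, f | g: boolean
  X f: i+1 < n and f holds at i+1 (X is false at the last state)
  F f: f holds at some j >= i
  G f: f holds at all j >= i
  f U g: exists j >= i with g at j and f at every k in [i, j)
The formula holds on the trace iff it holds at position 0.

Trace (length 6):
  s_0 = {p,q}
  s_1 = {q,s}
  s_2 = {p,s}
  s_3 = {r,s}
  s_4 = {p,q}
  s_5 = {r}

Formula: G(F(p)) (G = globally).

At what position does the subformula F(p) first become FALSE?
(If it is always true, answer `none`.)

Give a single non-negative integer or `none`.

Answer: 5

Derivation:
s_0={p,q}: F(p)=True p=True
s_1={q,s}: F(p)=True p=False
s_2={p,s}: F(p)=True p=True
s_3={r,s}: F(p)=True p=False
s_4={p,q}: F(p)=True p=True
s_5={r}: F(p)=False p=False
G(F(p)) holds globally = False
First violation at position 5.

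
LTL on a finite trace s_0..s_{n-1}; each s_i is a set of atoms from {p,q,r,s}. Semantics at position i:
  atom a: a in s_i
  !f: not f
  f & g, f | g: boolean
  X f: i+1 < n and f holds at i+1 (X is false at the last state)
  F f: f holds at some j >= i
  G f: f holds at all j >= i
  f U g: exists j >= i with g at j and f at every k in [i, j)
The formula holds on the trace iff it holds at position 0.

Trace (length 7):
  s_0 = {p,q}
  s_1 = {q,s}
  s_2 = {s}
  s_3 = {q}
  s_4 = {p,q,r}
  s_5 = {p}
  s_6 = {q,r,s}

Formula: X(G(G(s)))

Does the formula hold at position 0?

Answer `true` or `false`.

Answer: false

Derivation:
s_0={p,q}: X(G(G(s)))=False G(G(s))=False G(s)=False s=False
s_1={q,s}: X(G(G(s)))=False G(G(s))=False G(s)=False s=True
s_2={s}: X(G(G(s)))=False G(G(s))=False G(s)=False s=True
s_3={q}: X(G(G(s)))=False G(G(s))=False G(s)=False s=False
s_4={p,q,r}: X(G(G(s)))=False G(G(s))=False G(s)=False s=False
s_5={p}: X(G(G(s)))=True G(G(s))=False G(s)=False s=False
s_6={q,r,s}: X(G(G(s)))=False G(G(s))=True G(s)=True s=True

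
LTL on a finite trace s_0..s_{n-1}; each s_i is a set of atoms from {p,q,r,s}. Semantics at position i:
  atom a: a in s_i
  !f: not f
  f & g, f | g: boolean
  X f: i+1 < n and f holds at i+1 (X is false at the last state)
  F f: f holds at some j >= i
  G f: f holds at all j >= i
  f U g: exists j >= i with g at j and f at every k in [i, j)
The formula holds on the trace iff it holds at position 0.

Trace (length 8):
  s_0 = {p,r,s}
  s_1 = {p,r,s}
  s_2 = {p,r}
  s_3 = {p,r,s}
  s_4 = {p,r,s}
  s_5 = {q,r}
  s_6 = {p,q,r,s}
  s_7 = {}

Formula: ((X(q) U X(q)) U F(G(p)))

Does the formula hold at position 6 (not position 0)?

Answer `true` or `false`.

Answer: false

Derivation:
s_0={p,r,s}: ((X(q) U X(q)) U F(G(p)))=False (X(q) U X(q))=False X(q)=False q=False F(G(p))=False G(p)=False p=True
s_1={p,r,s}: ((X(q) U X(q)) U F(G(p)))=False (X(q) U X(q))=False X(q)=False q=False F(G(p))=False G(p)=False p=True
s_2={p,r}: ((X(q) U X(q)) U F(G(p)))=False (X(q) U X(q))=False X(q)=False q=False F(G(p))=False G(p)=False p=True
s_3={p,r,s}: ((X(q) U X(q)) U F(G(p)))=False (X(q) U X(q))=False X(q)=False q=False F(G(p))=False G(p)=False p=True
s_4={p,r,s}: ((X(q) U X(q)) U F(G(p)))=False (X(q) U X(q))=True X(q)=True q=False F(G(p))=False G(p)=False p=True
s_5={q,r}: ((X(q) U X(q)) U F(G(p)))=False (X(q) U X(q))=True X(q)=True q=True F(G(p))=False G(p)=False p=False
s_6={p,q,r,s}: ((X(q) U X(q)) U F(G(p)))=False (X(q) U X(q))=False X(q)=False q=True F(G(p))=False G(p)=False p=True
s_7={}: ((X(q) U X(q)) U F(G(p)))=False (X(q) U X(q))=False X(q)=False q=False F(G(p))=False G(p)=False p=False
Evaluating at position 6: result = False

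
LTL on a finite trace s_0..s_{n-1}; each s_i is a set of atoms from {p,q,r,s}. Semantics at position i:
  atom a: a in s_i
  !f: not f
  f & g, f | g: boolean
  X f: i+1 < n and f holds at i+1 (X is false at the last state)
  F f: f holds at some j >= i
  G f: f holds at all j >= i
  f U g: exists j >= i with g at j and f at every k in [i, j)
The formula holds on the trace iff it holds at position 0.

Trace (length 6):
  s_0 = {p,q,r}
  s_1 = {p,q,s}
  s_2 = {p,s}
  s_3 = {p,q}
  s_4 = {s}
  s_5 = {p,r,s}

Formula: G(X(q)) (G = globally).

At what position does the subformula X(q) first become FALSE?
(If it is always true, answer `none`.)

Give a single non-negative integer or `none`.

Answer: 1

Derivation:
s_0={p,q,r}: X(q)=True q=True
s_1={p,q,s}: X(q)=False q=True
s_2={p,s}: X(q)=True q=False
s_3={p,q}: X(q)=False q=True
s_4={s}: X(q)=False q=False
s_5={p,r,s}: X(q)=False q=False
G(X(q)) holds globally = False
First violation at position 1.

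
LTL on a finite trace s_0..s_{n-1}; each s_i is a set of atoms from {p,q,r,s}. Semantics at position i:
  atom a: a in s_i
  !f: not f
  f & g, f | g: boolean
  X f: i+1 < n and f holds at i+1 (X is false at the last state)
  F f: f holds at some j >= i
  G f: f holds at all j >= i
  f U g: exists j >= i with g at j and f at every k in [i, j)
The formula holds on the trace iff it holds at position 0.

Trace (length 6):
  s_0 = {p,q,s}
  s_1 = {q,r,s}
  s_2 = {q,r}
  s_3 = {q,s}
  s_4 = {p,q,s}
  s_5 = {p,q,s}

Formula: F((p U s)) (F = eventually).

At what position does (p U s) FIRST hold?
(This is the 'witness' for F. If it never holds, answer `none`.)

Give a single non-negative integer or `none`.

s_0={p,q,s}: (p U s)=True p=True s=True
s_1={q,r,s}: (p U s)=True p=False s=True
s_2={q,r}: (p U s)=False p=False s=False
s_3={q,s}: (p U s)=True p=False s=True
s_4={p,q,s}: (p U s)=True p=True s=True
s_5={p,q,s}: (p U s)=True p=True s=True
F((p U s)) holds; first witness at position 0.

Answer: 0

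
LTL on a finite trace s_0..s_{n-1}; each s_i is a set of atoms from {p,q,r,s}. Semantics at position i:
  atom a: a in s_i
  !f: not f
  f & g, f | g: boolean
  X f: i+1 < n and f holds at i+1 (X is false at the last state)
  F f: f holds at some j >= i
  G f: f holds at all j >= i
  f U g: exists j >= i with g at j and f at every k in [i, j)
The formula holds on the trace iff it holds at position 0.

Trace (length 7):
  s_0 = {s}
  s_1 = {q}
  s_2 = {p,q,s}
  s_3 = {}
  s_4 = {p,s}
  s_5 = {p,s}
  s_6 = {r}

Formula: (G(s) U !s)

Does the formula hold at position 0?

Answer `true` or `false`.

Answer: false

Derivation:
s_0={s}: (G(s) U !s)=False G(s)=False s=True !s=False
s_1={q}: (G(s) U !s)=True G(s)=False s=False !s=True
s_2={p,q,s}: (G(s) U !s)=False G(s)=False s=True !s=False
s_3={}: (G(s) U !s)=True G(s)=False s=False !s=True
s_4={p,s}: (G(s) U !s)=False G(s)=False s=True !s=False
s_5={p,s}: (G(s) U !s)=False G(s)=False s=True !s=False
s_6={r}: (G(s) U !s)=True G(s)=False s=False !s=True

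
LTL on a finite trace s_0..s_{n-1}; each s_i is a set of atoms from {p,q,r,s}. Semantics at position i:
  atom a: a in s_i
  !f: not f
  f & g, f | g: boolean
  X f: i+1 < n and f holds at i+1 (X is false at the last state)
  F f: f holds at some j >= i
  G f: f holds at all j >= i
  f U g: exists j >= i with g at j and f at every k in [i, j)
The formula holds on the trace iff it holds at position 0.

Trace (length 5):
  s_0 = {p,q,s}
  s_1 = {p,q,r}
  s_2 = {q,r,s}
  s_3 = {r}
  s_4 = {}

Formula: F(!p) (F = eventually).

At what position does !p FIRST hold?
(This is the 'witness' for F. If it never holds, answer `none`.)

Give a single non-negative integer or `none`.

s_0={p,q,s}: !p=False p=True
s_1={p,q,r}: !p=False p=True
s_2={q,r,s}: !p=True p=False
s_3={r}: !p=True p=False
s_4={}: !p=True p=False
F(!p) holds; first witness at position 2.

Answer: 2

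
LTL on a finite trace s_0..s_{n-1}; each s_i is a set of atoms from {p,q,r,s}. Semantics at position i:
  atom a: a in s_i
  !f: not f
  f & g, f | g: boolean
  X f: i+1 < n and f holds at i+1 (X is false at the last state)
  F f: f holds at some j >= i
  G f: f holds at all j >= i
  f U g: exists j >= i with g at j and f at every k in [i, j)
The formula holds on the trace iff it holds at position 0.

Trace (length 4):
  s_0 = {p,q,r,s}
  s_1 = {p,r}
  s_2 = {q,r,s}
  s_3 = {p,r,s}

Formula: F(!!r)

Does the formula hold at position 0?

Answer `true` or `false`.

s_0={p,q,r,s}: F(!!r)=True !!r=True !r=False r=True
s_1={p,r}: F(!!r)=True !!r=True !r=False r=True
s_2={q,r,s}: F(!!r)=True !!r=True !r=False r=True
s_3={p,r,s}: F(!!r)=True !!r=True !r=False r=True

Answer: true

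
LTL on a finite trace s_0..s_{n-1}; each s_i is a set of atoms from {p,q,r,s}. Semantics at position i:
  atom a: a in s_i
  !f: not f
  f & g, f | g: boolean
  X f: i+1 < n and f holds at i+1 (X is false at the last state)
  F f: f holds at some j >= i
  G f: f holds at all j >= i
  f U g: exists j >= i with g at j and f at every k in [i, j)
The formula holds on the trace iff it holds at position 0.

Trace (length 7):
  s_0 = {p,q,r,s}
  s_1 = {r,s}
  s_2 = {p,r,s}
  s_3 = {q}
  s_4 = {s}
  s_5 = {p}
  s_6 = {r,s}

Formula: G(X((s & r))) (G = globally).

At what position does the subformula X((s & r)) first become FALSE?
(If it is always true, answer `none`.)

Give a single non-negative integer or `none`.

s_0={p,q,r,s}: X((s & r))=True (s & r)=True s=True r=True
s_1={r,s}: X((s & r))=True (s & r)=True s=True r=True
s_2={p,r,s}: X((s & r))=False (s & r)=True s=True r=True
s_3={q}: X((s & r))=False (s & r)=False s=False r=False
s_4={s}: X((s & r))=False (s & r)=False s=True r=False
s_5={p}: X((s & r))=True (s & r)=False s=False r=False
s_6={r,s}: X((s & r))=False (s & r)=True s=True r=True
G(X((s & r))) holds globally = False
First violation at position 2.

Answer: 2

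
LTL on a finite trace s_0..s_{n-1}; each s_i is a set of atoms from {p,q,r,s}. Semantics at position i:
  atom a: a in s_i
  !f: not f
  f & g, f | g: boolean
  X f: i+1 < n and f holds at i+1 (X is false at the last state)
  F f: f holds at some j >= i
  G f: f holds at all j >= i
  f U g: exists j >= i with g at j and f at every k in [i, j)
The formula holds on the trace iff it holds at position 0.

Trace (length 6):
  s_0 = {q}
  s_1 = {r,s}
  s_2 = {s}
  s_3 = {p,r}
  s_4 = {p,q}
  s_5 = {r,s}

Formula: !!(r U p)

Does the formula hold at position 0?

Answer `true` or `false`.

Answer: false

Derivation:
s_0={q}: !!(r U p)=False !(r U p)=True (r U p)=False r=False p=False
s_1={r,s}: !!(r U p)=False !(r U p)=True (r U p)=False r=True p=False
s_2={s}: !!(r U p)=False !(r U p)=True (r U p)=False r=False p=False
s_3={p,r}: !!(r U p)=True !(r U p)=False (r U p)=True r=True p=True
s_4={p,q}: !!(r U p)=True !(r U p)=False (r U p)=True r=False p=True
s_5={r,s}: !!(r U p)=False !(r U p)=True (r U p)=False r=True p=False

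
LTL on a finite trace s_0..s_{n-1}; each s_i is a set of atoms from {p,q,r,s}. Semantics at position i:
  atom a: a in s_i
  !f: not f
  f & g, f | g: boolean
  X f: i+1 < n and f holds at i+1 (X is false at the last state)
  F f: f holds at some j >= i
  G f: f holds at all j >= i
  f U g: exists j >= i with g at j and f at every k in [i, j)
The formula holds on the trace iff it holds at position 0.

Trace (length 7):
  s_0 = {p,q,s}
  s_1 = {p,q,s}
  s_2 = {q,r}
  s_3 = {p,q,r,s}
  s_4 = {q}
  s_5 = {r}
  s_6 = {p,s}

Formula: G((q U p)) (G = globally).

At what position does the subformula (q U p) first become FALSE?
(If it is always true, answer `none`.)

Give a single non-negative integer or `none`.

s_0={p,q,s}: (q U p)=True q=True p=True
s_1={p,q,s}: (q U p)=True q=True p=True
s_2={q,r}: (q U p)=True q=True p=False
s_3={p,q,r,s}: (q U p)=True q=True p=True
s_4={q}: (q U p)=False q=True p=False
s_5={r}: (q U p)=False q=False p=False
s_6={p,s}: (q U p)=True q=False p=True
G((q U p)) holds globally = False
First violation at position 4.

Answer: 4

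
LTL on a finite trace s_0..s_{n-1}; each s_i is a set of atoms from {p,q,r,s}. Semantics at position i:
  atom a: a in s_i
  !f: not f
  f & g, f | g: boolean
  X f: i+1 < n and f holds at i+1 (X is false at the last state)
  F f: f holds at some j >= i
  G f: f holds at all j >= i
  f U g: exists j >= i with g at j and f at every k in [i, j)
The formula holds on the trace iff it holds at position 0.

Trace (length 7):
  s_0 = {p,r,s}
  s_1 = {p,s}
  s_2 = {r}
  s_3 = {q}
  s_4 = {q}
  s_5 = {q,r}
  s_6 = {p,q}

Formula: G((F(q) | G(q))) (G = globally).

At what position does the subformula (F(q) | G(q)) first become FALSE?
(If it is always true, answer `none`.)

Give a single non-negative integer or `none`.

s_0={p,r,s}: (F(q) | G(q))=True F(q)=True q=False G(q)=False
s_1={p,s}: (F(q) | G(q))=True F(q)=True q=False G(q)=False
s_2={r}: (F(q) | G(q))=True F(q)=True q=False G(q)=False
s_3={q}: (F(q) | G(q))=True F(q)=True q=True G(q)=True
s_4={q}: (F(q) | G(q))=True F(q)=True q=True G(q)=True
s_5={q,r}: (F(q) | G(q))=True F(q)=True q=True G(q)=True
s_6={p,q}: (F(q) | G(q))=True F(q)=True q=True G(q)=True
G((F(q) | G(q))) holds globally = True
No violation — formula holds at every position.

Answer: none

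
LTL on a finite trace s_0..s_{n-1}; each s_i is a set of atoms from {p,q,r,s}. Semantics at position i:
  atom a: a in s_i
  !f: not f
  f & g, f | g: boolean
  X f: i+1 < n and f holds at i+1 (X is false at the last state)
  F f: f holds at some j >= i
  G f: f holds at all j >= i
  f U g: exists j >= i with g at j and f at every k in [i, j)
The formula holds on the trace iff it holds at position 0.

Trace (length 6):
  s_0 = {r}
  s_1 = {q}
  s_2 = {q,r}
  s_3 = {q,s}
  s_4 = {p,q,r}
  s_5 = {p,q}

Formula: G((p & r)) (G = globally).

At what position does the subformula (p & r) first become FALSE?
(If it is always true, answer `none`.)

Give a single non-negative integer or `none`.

s_0={r}: (p & r)=False p=False r=True
s_1={q}: (p & r)=False p=False r=False
s_2={q,r}: (p & r)=False p=False r=True
s_3={q,s}: (p & r)=False p=False r=False
s_4={p,q,r}: (p & r)=True p=True r=True
s_5={p,q}: (p & r)=False p=True r=False
G((p & r)) holds globally = False
First violation at position 0.

Answer: 0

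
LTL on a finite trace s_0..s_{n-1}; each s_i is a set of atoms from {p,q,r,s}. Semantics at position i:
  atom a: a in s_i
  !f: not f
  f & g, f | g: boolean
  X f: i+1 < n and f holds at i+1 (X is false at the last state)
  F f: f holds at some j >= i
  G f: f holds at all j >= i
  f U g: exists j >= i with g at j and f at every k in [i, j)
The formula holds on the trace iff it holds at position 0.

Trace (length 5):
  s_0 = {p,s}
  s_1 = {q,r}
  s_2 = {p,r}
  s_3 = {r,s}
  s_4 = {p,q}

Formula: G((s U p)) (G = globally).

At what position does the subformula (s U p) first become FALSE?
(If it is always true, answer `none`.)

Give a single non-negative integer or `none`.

Answer: 1

Derivation:
s_0={p,s}: (s U p)=True s=True p=True
s_1={q,r}: (s U p)=False s=False p=False
s_2={p,r}: (s U p)=True s=False p=True
s_3={r,s}: (s U p)=True s=True p=False
s_4={p,q}: (s U p)=True s=False p=True
G((s U p)) holds globally = False
First violation at position 1.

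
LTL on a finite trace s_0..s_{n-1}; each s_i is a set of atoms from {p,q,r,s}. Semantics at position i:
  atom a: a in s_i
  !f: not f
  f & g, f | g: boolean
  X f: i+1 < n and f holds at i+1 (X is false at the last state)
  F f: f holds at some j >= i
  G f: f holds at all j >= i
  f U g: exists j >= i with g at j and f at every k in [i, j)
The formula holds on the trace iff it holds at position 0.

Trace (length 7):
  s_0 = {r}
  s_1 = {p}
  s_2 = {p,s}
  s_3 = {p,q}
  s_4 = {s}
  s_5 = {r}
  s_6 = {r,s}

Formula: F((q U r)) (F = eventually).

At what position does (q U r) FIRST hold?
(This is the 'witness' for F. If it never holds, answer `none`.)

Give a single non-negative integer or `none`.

Answer: 0

Derivation:
s_0={r}: (q U r)=True q=False r=True
s_1={p}: (q U r)=False q=False r=False
s_2={p,s}: (q U r)=False q=False r=False
s_3={p,q}: (q U r)=False q=True r=False
s_4={s}: (q U r)=False q=False r=False
s_5={r}: (q U r)=True q=False r=True
s_6={r,s}: (q U r)=True q=False r=True
F((q U r)) holds; first witness at position 0.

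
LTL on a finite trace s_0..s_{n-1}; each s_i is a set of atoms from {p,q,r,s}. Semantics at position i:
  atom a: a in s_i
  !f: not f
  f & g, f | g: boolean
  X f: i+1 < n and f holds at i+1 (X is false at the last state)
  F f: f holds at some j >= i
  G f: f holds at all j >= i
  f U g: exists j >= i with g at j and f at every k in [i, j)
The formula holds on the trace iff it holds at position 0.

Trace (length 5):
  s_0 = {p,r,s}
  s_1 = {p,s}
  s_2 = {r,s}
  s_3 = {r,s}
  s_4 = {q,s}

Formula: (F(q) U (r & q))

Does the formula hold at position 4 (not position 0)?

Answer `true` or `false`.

s_0={p,r,s}: (F(q) U (r & q))=False F(q)=True q=False (r & q)=False r=True
s_1={p,s}: (F(q) U (r & q))=False F(q)=True q=False (r & q)=False r=False
s_2={r,s}: (F(q) U (r & q))=False F(q)=True q=False (r & q)=False r=True
s_3={r,s}: (F(q) U (r & q))=False F(q)=True q=False (r & q)=False r=True
s_4={q,s}: (F(q) U (r & q))=False F(q)=True q=True (r & q)=False r=False
Evaluating at position 4: result = False

Answer: false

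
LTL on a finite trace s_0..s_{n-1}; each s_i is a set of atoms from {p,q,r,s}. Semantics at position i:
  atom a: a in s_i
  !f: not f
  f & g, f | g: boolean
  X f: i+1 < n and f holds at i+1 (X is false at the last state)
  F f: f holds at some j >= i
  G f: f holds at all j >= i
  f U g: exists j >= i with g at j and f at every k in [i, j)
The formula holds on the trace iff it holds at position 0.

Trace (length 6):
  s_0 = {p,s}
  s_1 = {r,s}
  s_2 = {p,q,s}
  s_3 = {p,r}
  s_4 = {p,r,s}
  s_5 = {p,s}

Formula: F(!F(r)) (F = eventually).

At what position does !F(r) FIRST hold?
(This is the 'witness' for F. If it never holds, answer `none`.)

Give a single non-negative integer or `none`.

Answer: 5

Derivation:
s_0={p,s}: !F(r)=False F(r)=True r=False
s_1={r,s}: !F(r)=False F(r)=True r=True
s_2={p,q,s}: !F(r)=False F(r)=True r=False
s_3={p,r}: !F(r)=False F(r)=True r=True
s_4={p,r,s}: !F(r)=False F(r)=True r=True
s_5={p,s}: !F(r)=True F(r)=False r=False
F(!F(r)) holds; first witness at position 5.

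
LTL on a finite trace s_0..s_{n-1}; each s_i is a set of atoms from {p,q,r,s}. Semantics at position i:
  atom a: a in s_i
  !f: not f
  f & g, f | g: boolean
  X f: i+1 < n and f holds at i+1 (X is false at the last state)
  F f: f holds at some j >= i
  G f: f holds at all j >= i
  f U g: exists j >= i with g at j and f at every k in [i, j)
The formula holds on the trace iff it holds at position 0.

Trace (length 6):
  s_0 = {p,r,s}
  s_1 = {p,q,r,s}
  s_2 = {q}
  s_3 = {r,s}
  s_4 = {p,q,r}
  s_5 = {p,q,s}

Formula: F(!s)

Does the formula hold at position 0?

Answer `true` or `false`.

Answer: true

Derivation:
s_0={p,r,s}: F(!s)=True !s=False s=True
s_1={p,q,r,s}: F(!s)=True !s=False s=True
s_2={q}: F(!s)=True !s=True s=False
s_3={r,s}: F(!s)=True !s=False s=True
s_4={p,q,r}: F(!s)=True !s=True s=False
s_5={p,q,s}: F(!s)=False !s=False s=True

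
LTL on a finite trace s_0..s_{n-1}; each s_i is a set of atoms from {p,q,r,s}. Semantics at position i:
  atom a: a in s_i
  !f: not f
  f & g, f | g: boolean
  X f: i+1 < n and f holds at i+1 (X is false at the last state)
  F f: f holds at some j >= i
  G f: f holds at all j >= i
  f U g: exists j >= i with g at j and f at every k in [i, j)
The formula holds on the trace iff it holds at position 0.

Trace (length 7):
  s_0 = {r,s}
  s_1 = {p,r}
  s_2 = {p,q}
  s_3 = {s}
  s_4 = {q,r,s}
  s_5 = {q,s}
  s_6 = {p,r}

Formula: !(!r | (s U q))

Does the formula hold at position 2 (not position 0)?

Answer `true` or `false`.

s_0={r,s}: !(!r | (s U q))=True (!r | (s U q))=False !r=False r=True (s U q)=False s=True q=False
s_1={p,r}: !(!r | (s U q))=True (!r | (s U q))=False !r=False r=True (s U q)=False s=False q=False
s_2={p,q}: !(!r | (s U q))=False (!r | (s U q))=True !r=True r=False (s U q)=True s=False q=True
s_3={s}: !(!r | (s U q))=False (!r | (s U q))=True !r=True r=False (s U q)=True s=True q=False
s_4={q,r,s}: !(!r | (s U q))=False (!r | (s U q))=True !r=False r=True (s U q)=True s=True q=True
s_5={q,s}: !(!r | (s U q))=False (!r | (s U q))=True !r=True r=False (s U q)=True s=True q=True
s_6={p,r}: !(!r | (s U q))=True (!r | (s U q))=False !r=False r=True (s U q)=False s=False q=False
Evaluating at position 2: result = False

Answer: false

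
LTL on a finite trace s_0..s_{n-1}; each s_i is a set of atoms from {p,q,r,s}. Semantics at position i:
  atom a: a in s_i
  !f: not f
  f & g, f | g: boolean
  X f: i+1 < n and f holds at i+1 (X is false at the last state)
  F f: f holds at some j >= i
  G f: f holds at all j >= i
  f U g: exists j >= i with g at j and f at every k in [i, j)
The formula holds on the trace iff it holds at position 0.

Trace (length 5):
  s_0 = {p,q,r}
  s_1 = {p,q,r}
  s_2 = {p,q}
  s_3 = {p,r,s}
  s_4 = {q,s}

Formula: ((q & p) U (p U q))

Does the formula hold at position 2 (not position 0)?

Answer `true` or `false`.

Answer: true

Derivation:
s_0={p,q,r}: ((q & p) U (p U q))=True (q & p)=True q=True p=True (p U q)=True
s_1={p,q,r}: ((q & p) U (p U q))=True (q & p)=True q=True p=True (p U q)=True
s_2={p,q}: ((q & p) U (p U q))=True (q & p)=True q=True p=True (p U q)=True
s_3={p,r,s}: ((q & p) U (p U q))=True (q & p)=False q=False p=True (p U q)=True
s_4={q,s}: ((q & p) U (p U q))=True (q & p)=False q=True p=False (p U q)=True
Evaluating at position 2: result = True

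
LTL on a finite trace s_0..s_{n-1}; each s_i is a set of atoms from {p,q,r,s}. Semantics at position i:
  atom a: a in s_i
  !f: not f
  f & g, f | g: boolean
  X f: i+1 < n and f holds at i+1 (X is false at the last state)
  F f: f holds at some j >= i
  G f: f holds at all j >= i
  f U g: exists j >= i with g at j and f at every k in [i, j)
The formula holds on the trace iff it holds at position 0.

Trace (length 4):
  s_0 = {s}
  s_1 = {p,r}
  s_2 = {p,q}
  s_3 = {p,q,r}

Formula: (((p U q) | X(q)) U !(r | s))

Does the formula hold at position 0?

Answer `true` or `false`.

Answer: false

Derivation:
s_0={s}: (((p U q) | X(q)) U !(r | s))=False ((p U q) | X(q))=False (p U q)=False p=False q=False X(q)=False !(r | s)=False (r | s)=True r=False s=True
s_1={p,r}: (((p U q) | X(q)) U !(r | s))=True ((p U q) | X(q))=True (p U q)=True p=True q=False X(q)=True !(r | s)=False (r | s)=True r=True s=False
s_2={p,q}: (((p U q) | X(q)) U !(r | s))=True ((p U q) | X(q))=True (p U q)=True p=True q=True X(q)=True !(r | s)=True (r | s)=False r=False s=False
s_3={p,q,r}: (((p U q) | X(q)) U !(r | s))=False ((p U q) | X(q))=True (p U q)=True p=True q=True X(q)=False !(r | s)=False (r | s)=True r=True s=False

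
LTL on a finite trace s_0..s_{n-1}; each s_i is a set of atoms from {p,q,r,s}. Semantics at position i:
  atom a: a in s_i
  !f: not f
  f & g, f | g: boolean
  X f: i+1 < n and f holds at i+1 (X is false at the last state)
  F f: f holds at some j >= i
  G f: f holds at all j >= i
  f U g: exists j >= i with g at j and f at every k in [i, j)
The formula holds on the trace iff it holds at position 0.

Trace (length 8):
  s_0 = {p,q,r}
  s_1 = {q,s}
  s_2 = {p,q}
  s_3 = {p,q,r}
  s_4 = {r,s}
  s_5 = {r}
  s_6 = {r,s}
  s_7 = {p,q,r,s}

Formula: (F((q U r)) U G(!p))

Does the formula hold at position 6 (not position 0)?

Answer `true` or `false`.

Answer: false

Derivation:
s_0={p,q,r}: (F((q U r)) U G(!p))=False F((q U r))=True (q U r)=True q=True r=True G(!p)=False !p=False p=True
s_1={q,s}: (F((q U r)) U G(!p))=False F((q U r))=True (q U r)=True q=True r=False G(!p)=False !p=True p=False
s_2={p,q}: (F((q U r)) U G(!p))=False F((q U r))=True (q U r)=True q=True r=False G(!p)=False !p=False p=True
s_3={p,q,r}: (F((q U r)) U G(!p))=False F((q U r))=True (q U r)=True q=True r=True G(!p)=False !p=False p=True
s_4={r,s}: (F((q U r)) U G(!p))=False F((q U r))=True (q U r)=True q=False r=True G(!p)=False !p=True p=False
s_5={r}: (F((q U r)) U G(!p))=False F((q U r))=True (q U r)=True q=False r=True G(!p)=False !p=True p=False
s_6={r,s}: (F((q U r)) U G(!p))=False F((q U r))=True (q U r)=True q=False r=True G(!p)=False !p=True p=False
s_7={p,q,r,s}: (F((q U r)) U G(!p))=False F((q U r))=True (q U r)=True q=True r=True G(!p)=False !p=False p=True
Evaluating at position 6: result = False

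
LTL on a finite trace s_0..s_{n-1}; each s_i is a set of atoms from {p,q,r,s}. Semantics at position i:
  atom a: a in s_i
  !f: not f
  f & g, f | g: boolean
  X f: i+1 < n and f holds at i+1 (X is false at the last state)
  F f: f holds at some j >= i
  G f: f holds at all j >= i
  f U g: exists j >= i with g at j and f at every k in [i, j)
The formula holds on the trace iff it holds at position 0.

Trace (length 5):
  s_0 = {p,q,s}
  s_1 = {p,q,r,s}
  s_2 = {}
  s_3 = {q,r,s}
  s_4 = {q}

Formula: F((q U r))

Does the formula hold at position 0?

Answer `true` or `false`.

Answer: true

Derivation:
s_0={p,q,s}: F((q U r))=True (q U r)=True q=True r=False
s_1={p,q,r,s}: F((q U r))=True (q U r)=True q=True r=True
s_2={}: F((q U r))=True (q U r)=False q=False r=False
s_3={q,r,s}: F((q U r))=True (q U r)=True q=True r=True
s_4={q}: F((q U r))=False (q U r)=False q=True r=False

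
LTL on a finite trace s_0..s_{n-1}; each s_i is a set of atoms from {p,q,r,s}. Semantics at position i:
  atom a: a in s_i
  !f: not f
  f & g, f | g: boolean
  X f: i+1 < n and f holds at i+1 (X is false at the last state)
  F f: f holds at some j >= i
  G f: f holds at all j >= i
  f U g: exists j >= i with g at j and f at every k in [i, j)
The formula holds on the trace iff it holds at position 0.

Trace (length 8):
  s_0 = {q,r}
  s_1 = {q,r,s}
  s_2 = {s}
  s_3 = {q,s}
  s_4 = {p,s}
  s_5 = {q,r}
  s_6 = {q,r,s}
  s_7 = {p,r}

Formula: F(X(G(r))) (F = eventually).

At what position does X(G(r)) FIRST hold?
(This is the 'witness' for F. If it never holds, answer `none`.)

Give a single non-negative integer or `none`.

Answer: 4

Derivation:
s_0={q,r}: X(G(r))=False G(r)=False r=True
s_1={q,r,s}: X(G(r))=False G(r)=False r=True
s_2={s}: X(G(r))=False G(r)=False r=False
s_3={q,s}: X(G(r))=False G(r)=False r=False
s_4={p,s}: X(G(r))=True G(r)=False r=False
s_5={q,r}: X(G(r))=True G(r)=True r=True
s_6={q,r,s}: X(G(r))=True G(r)=True r=True
s_7={p,r}: X(G(r))=False G(r)=True r=True
F(X(G(r))) holds; first witness at position 4.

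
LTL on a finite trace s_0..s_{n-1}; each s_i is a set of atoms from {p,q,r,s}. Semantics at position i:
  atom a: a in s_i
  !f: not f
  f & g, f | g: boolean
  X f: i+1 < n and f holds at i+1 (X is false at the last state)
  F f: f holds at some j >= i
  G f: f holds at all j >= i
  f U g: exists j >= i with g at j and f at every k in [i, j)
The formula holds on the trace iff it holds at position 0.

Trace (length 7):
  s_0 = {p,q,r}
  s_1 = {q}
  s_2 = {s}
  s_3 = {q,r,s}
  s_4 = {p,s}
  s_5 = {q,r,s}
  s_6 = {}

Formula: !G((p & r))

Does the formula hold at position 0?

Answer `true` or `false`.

Answer: true

Derivation:
s_0={p,q,r}: !G((p & r))=True G((p & r))=False (p & r)=True p=True r=True
s_1={q}: !G((p & r))=True G((p & r))=False (p & r)=False p=False r=False
s_2={s}: !G((p & r))=True G((p & r))=False (p & r)=False p=False r=False
s_3={q,r,s}: !G((p & r))=True G((p & r))=False (p & r)=False p=False r=True
s_4={p,s}: !G((p & r))=True G((p & r))=False (p & r)=False p=True r=False
s_5={q,r,s}: !G((p & r))=True G((p & r))=False (p & r)=False p=False r=True
s_6={}: !G((p & r))=True G((p & r))=False (p & r)=False p=False r=False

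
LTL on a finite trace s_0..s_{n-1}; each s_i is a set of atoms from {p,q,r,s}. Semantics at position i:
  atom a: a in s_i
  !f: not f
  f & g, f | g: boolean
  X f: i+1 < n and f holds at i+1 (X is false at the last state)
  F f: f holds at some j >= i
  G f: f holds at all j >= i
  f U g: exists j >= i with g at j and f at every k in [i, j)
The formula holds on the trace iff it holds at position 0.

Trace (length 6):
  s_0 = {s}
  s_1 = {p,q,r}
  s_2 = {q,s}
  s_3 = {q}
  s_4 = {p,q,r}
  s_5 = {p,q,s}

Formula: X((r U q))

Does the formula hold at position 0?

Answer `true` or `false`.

s_0={s}: X((r U q))=True (r U q)=False r=False q=False
s_1={p,q,r}: X((r U q))=True (r U q)=True r=True q=True
s_2={q,s}: X((r U q))=True (r U q)=True r=False q=True
s_3={q}: X((r U q))=True (r U q)=True r=False q=True
s_4={p,q,r}: X((r U q))=True (r U q)=True r=True q=True
s_5={p,q,s}: X((r U q))=False (r U q)=True r=False q=True

Answer: true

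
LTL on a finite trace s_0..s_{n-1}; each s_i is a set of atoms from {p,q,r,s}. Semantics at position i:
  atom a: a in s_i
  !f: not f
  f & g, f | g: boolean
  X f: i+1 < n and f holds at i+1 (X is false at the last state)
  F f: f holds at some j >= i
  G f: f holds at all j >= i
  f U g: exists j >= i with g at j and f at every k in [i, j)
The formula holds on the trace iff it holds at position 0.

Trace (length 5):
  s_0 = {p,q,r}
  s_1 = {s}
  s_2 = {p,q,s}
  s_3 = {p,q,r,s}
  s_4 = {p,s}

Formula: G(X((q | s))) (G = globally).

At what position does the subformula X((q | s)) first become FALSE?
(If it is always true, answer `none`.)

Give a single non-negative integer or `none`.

s_0={p,q,r}: X((q | s))=True (q | s)=True q=True s=False
s_1={s}: X((q | s))=True (q | s)=True q=False s=True
s_2={p,q,s}: X((q | s))=True (q | s)=True q=True s=True
s_3={p,q,r,s}: X((q | s))=True (q | s)=True q=True s=True
s_4={p,s}: X((q | s))=False (q | s)=True q=False s=True
G(X((q | s))) holds globally = False
First violation at position 4.

Answer: 4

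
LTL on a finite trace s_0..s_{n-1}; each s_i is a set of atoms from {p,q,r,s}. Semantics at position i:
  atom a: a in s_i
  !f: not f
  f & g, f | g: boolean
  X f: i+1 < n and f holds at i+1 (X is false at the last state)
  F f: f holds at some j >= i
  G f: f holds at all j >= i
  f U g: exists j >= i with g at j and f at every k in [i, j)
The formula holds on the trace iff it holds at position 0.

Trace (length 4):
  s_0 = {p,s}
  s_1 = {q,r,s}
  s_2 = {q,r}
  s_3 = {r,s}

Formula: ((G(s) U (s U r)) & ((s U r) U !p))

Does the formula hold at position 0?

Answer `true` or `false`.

s_0={p,s}: ((G(s) U (s U r)) & ((s U r) U !p))=True (G(s) U (s U r))=True G(s)=False s=True (s U r)=True r=False ((s U r) U !p)=True !p=False p=True
s_1={q,r,s}: ((G(s) U (s U r)) & ((s U r) U !p))=True (G(s) U (s U r))=True G(s)=False s=True (s U r)=True r=True ((s U r) U !p)=True !p=True p=False
s_2={q,r}: ((G(s) U (s U r)) & ((s U r) U !p))=True (G(s) U (s U r))=True G(s)=False s=False (s U r)=True r=True ((s U r) U !p)=True !p=True p=False
s_3={r,s}: ((G(s) U (s U r)) & ((s U r) U !p))=True (G(s) U (s U r))=True G(s)=True s=True (s U r)=True r=True ((s U r) U !p)=True !p=True p=False

Answer: true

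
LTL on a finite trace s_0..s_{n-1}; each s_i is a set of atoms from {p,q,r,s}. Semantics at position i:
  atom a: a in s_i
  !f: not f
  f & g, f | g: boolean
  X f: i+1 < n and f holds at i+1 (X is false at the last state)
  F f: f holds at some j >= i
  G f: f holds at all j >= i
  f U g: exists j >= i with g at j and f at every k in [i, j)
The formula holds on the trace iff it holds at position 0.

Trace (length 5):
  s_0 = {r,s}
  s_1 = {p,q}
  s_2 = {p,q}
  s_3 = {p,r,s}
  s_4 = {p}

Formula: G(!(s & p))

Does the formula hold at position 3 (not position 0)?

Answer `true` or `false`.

Answer: false

Derivation:
s_0={r,s}: G(!(s & p))=False !(s & p)=True (s & p)=False s=True p=False
s_1={p,q}: G(!(s & p))=False !(s & p)=True (s & p)=False s=False p=True
s_2={p,q}: G(!(s & p))=False !(s & p)=True (s & p)=False s=False p=True
s_3={p,r,s}: G(!(s & p))=False !(s & p)=False (s & p)=True s=True p=True
s_4={p}: G(!(s & p))=True !(s & p)=True (s & p)=False s=False p=True
Evaluating at position 3: result = False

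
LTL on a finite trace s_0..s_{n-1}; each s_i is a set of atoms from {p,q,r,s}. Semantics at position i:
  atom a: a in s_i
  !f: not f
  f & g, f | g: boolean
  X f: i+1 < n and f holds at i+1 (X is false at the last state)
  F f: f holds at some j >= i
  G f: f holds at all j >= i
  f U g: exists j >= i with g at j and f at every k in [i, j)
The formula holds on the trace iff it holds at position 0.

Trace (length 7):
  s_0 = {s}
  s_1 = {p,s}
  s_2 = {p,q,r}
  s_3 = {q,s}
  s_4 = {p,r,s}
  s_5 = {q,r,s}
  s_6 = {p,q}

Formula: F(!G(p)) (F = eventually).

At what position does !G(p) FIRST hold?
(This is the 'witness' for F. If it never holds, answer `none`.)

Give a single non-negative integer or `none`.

Answer: 0

Derivation:
s_0={s}: !G(p)=True G(p)=False p=False
s_1={p,s}: !G(p)=True G(p)=False p=True
s_2={p,q,r}: !G(p)=True G(p)=False p=True
s_3={q,s}: !G(p)=True G(p)=False p=False
s_4={p,r,s}: !G(p)=True G(p)=False p=True
s_5={q,r,s}: !G(p)=True G(p)=False p=False
s_6={p,q}: !G(p)=False G(p)=True p=True
F(!G(p)) holds; first witness at position 0.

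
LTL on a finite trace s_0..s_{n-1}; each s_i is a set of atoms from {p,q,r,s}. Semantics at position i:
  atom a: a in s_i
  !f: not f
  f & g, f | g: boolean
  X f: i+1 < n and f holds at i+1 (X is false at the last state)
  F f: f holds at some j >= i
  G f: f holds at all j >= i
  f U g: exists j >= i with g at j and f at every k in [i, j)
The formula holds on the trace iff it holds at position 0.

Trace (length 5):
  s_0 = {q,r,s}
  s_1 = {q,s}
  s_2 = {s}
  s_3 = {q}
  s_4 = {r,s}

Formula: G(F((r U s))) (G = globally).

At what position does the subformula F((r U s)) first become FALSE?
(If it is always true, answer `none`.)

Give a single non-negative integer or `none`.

s_0={q,r,s}: F((r U s))=True (r U s)=True r=True s=True
s_1={q,s}: F((r U s))=True (r U s)=True r=False s=True
s_2={s}: F((r U s))=True (r U s)=True r=False s=True
s_3={q}: F((r U s))=True (r U s)=False r=False s=False
s_4={r,s}: F((r U s))=True (r U s)=True r=True s=True
G(F((r U s))) holds globally = True
No violation — formula holds at every position.

Answer: none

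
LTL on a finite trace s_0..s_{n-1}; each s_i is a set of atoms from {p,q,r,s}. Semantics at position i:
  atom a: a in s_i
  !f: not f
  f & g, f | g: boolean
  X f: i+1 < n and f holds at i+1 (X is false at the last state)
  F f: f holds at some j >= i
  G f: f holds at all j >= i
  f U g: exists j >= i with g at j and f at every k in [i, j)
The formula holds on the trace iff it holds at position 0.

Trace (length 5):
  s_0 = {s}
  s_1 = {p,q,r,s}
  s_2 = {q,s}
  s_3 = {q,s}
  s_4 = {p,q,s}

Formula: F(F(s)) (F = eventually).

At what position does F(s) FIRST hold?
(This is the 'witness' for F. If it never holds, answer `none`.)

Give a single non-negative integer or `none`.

Answer: 0

Derivation:
s_0={s}: F(s)=True s=True
s_1={p,q,r,s}: F(s)=True s=True
s_2={q,s}: F(s)=True s=True
s_3={q,s}: F(s)=True s=True
s_4={p,q,s}: F(s)=True s=True
F(F(s)) holds; first witness at position 0.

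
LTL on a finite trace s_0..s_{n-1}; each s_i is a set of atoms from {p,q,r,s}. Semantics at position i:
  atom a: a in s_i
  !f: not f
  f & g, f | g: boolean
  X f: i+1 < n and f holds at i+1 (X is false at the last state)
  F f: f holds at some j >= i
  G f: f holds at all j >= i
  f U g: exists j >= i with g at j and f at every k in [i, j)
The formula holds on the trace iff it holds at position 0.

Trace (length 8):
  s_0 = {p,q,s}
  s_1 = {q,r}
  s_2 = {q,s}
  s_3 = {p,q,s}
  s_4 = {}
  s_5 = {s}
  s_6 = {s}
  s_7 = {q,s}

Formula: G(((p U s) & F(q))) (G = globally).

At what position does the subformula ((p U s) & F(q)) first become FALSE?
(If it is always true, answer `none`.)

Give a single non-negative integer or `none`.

s_0={p,q,s}: ((p U s) & F(q))=True (p U s)=True p=True s=True F(q)=True q=True
s_1={q,r}: ((p U s) & F(q))=False (p U s)=False p=False s=False F(q)=True q=True
s_2={q,s}: ((p U s) & F(q))=True (p U s)=True p=False s=True F(q)=True q=True
s_3={p,q,s}: ((p U s) & F(q))=True (p U s)=True p=True s=True F(q)=True q=True
s_4={}: ((p U s) & F(q))=False (p U s)=False p=False s=False F(q)=True q=False
s_5={s}: ((p U s) & F(q))=True (p U s)=True p=False s=True F(q)=True q=False
s_6={s}: ((p U s) & F(q))=True (p U s)=True p=False s=True F(q)=True q=False
s_7={q,s}: ((p U s) & F(q))=True (p U s)=True p=False s=True F(q)=True q=True
G(((p U s) & F(q))) holds globally = False
First violation at position 1.

Answer: 1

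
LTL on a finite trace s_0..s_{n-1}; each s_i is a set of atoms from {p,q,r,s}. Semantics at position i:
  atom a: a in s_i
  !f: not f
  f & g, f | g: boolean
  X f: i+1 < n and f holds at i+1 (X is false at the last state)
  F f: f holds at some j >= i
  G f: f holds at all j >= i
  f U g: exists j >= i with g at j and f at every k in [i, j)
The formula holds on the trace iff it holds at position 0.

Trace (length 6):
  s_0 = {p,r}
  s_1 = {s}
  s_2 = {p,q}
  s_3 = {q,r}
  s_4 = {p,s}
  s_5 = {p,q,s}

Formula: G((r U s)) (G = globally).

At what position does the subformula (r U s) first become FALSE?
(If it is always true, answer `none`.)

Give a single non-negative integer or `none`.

s_0={p,r}: (r U s)=True r=True s=False
s_1={s}: (r U s)=True r=False s=True
s_2={p,q}: (r U s)=False r=False s=False
s_3={q,r}: (r U s)=True r=True s=False
s_4={p,s}: (r U s)=True r=False s=True
s_5={p,q,s}: (r U s)=True r=False s=True
G((r U s)) holds globally = False
First violation at position 2.

Answer: 2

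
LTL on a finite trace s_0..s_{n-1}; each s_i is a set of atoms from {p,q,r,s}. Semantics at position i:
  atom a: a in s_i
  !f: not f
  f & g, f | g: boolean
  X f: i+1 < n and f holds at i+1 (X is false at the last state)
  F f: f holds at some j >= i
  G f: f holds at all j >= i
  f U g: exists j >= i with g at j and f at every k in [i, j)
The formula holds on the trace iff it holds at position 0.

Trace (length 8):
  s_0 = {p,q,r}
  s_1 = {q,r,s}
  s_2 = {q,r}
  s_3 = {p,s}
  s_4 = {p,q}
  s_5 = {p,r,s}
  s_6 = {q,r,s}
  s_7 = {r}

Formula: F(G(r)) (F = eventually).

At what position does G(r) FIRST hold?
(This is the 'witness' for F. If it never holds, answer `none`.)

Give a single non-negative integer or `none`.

s_0={p,q,r}: G(r)=False r=True
s_1={q,r,s}: G(r)=False r=True
s_2={q,r}: G(r)=False r=True
s_3={p,s}: G(r)=False r=False
s_4={p,q}: G(r)=False r=False
s_5={p,r,s}: G(r)=True r=True
s_6={q,r,s}: G(r)=True r=True
s_7={r}: G(r)=True r=True
F(G(r)) holds; first witness at position 5.

Answer: 5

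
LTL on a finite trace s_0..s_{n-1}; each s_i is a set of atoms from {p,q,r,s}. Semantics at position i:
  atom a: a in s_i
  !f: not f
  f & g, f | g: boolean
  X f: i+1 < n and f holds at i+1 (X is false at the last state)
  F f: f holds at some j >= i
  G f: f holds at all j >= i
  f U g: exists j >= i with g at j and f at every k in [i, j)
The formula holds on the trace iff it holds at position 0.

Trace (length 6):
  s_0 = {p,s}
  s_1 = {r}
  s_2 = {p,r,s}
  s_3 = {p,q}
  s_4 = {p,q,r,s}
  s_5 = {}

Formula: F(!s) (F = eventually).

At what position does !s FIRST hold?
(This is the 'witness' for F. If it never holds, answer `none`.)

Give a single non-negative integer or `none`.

s_0={p,s}: !s=False s=True
s_1={r}: !s=True s=False
s_2={p,r,s}: !s=False s=True
s_3={p,q}: !s=True s=False
s_4={p,q,r,s}: !s=False s=True
s_5={}: !s=True s=False
F(!s) holds; first witness at position 1.

Answer: 1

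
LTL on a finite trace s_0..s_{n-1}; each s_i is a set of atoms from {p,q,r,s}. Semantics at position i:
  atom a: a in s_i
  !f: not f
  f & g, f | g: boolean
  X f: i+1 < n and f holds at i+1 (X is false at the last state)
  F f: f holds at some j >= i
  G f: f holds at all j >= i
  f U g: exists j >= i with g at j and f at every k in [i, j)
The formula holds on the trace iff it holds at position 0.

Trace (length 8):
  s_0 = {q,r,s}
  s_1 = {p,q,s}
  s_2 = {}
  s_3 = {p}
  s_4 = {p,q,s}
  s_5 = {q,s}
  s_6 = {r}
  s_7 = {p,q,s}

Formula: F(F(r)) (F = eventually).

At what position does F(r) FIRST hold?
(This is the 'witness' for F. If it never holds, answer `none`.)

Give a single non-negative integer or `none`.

Answer: 0

Derivation:
s_0={q,r,s}: F(r)=True r=True
s_1={p,q,s}: F(r)=True r=False
s_2={}: F(r)=True r=False
s_3={p}: F(r)=True r=False
s_4={p,q,s}: F(r)=True r=False
s_5={q,s}: F(r)=True r=False
s_6={r}: F(r)=True r=True
s_7={p,q,s}: F(r)=False r=False
F(F(r)) holds; first witness at position 0.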